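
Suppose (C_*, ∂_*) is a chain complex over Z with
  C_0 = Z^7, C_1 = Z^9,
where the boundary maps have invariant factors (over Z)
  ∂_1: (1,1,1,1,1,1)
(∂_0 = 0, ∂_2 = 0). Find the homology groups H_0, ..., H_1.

H_0 = Z,  H_1 = Z^3.

H_0: b_0 = 7 − 0 − 6 = 1; torsion from ∂_1 factors > 1: none. So H_0 = Z.
H_1: b_1 = 9 − 6 − 0 = 3; torsion from ∂_2 factors > 1: none. So H_1 = Z^3.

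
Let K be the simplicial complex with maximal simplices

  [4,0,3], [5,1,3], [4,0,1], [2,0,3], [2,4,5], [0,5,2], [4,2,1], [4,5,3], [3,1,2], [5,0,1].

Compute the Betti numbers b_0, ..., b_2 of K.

b_0 = 1, b_1 = 0, b_2 = 0.

We work with the vertex ordering 0 < 1 < 2 < 3 < 4 < 5. The simplices of K, each written with vertices in increasing order, are:

  0-simplices (6): [0], [1], [2], [3], [4], [5]
  1-simplices (15): [0,1], [0,2], [0,3], [0,4], [0,5], [1,2], [1,3], [1,4], [1,5], [2,3], [2,4], [2,5], [3,4], [3,5], [4,5]
  2-simplices (10): [0,1,4], [0,1,5], [0,2,3], [0,2,5], [0,3,4], [1,2,3], [1,2,4], [1,3,5], [2,4,5], [3,4,5]

Hence C_0 ≅ Z^6, C_1 ≅ Z^15, C_2 ≅ Z^10.

The boundary map ∂_1: C_1 → C_0 is given by ∂[p,q] = [q] − [p]. For instance
  ∂[3,4] = [4] − [3].
The resulting 6×15 matrix has rank 5, and its Smith normal form has invariant factors (1,1,1,1,1).

Boundary ∂_2: C_2 → C_1 sends each 2-simplex [p,q,r] to [q,r] − [p,r] + [p,q]. For instance
  ∂[0,3,4] = [3,4] − [0,4] + [0,3],
  ∂[1,3,5] = [3,5] − [1,5] + [1,3].
As a 15×10 matrix over Z this has rank 10, with invariant factors (1,1,1,1,1,1,1,1,1,2).

Computing H_k = (kernel of ∂_k) / (image of ∂_{k+1}):

  H_0: rank C_0 − rank ∂_1 = 6 − 5 = 1, and the invariant factors of ∂_1 are all 1, so H_0 ≅ Z.
  H_1: rank ker ∂_1 − rank ∂_2 = (15 − 5) − 10 = 0, and ∂_2 has invariant factor 2 > 1, so H_1 ≅ Z/2.
  H_2: rank ker ∂_2 − rank ∂_3 = (10 − 10) − 0 = 0, and there is no ∂_3, so H_2 ≅ 0.

(K is a triangulation of the real projective plane RP^2.)

Hence the Betti numbers are b_0 = 1, b_1 = 0, b_2 = 0.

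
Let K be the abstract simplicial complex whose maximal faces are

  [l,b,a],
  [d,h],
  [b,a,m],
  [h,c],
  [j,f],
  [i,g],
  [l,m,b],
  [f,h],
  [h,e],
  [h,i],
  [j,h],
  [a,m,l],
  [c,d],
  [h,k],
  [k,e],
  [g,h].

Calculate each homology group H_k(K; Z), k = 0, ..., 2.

H_0 = Z^2,  H_1 = Z^4,  H_2 = Z.

We work with the vertex ordering a < b < c < d < e < f < g < h < i < j < k < l < m. The simplices of K, each written with vertices in increasing order, are:

  0-simplices (13): a, b, c, d, e, f, g, h, i, j, k, l, m
  1-simplices (18): ab, al, am, bl, bm, cd, ch, dh, eh, ek, fh, fj, gh, gi, hi, hj, hk, lm
  2-simplices (4): abl, abm, alm, blm

giving chain groups C_0 ≅ Z^13, C_1 ≅ Z^18, C_2 ≅ Z^4.

∂_1: C_1 → C_0 sends each edge [p,q] (with p < q) to q − p.
This gives a 13×18 integer matrix of rank 11; reducing to Smith normal form yields diagonal entries (1,1,1,1,1,1,1,1,1,1,1).

Boundary ∂_2: C_2 → C_1 maps a triangle to the signed sum of its edges. For instance
  ∂alm = lm − am + al,
  ∂abm = bm − am + ab.
The resulting 18×4 matrix has rank 3, and its Smith normal form has invariant factors (1,1,1).

Now H_k = ker ∂_k / im ∂_{k+1}, so:

  H_0: rank C_0 − rank ∂_1 = 13 − 11 = 2, and the invariant factors of ∂_1 are all 1, so H_0 ≅ Z^2.
  H_1: rank ker ∂_1 − rank ∂_2 = (18 − 11) − 3 = 4, and the invariant factors of ∂_2 are all 1, so H_1 ≅ Z^4.
  H_2: rank ker ∂_2 − rank ∂_3 = (4 − 3) − 0 = 1, and there is no ∂_3, so H_2 ≅ Z.

As a check, the Euler characteristic is 13 − 18 + 4 = -1, which agrees with 2 − 4 + 1 = -1.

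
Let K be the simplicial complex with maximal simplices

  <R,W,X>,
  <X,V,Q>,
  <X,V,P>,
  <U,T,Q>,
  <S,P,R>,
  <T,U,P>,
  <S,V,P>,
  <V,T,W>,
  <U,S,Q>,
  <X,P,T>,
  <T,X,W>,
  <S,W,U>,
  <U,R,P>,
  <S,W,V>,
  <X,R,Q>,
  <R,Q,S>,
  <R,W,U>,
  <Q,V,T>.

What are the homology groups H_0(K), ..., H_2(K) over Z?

K has 9 vertices, 27 edges, 18 triangles.
rank ∂_0 = 0, rank ∂_1 = 8 ⇒ b_0 = 9 − 0 − 8 = 1; all invariant factors of ∂_1 are 1 so no torsion. So H_0 ≅ Z.
rank ∂_1 = 8, rank ∂_2 = 18 ⇒ b_1 = 27 − 8 − 18 = 1; ∂_2 has invariant factor(s) [2] giving torsion. So H_1 ≅ Z ⊕ Z/2.
rank ∂_2 = 18, rank ∂_3 = 0 ⇒ b_2 = 18 − 18 − 0 = 0. So H_2 ≅ 0.

H_0 = Z,  H_1 = Z ⊕ Z/2,  H_2 = 0.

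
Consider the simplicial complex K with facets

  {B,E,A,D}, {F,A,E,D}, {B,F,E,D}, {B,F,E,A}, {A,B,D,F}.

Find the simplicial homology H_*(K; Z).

H_0 = Z,  H_1 = 0,  H_2 = 0,  H_3 = Z.

K has 5 vertices, 10 edges, 10 triangles, 5 3-simplices.
rank ∂_0 = 0, rank ∂_1 = 4 ⇒ b_0 = 5 − 0 − 4 = 1; all invariant factors of ∂_1 are 1 so no torsion. So H_0 ≅ Z.
rank ∂_1 = 4, rank ∂_2 = 6 ⇒ b_1 = 10 − 4 − 6 = 0; all invariant factors of ∂_2 are 1 so no torsion. So H_1 ≅ 0.
rank ∂_2 = 6, rank ∂_3 = 4 ⇒ b_2 = 10 − 6 − 4 = 0; all invariant factors of ∂_3 are 1 so no torsion. So H_2 ≅ 0.
rank ∂_3 = 4, rank ∂_4 = 0 ⇒ b_3 = 5 − 4 − 0 = 1. So H_3 ≅ Z.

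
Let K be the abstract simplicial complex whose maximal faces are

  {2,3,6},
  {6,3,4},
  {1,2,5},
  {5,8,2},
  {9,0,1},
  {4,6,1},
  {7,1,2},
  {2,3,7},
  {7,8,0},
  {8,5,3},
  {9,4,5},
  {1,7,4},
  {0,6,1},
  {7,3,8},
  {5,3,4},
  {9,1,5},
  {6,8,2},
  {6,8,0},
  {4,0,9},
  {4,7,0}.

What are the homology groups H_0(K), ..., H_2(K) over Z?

Fix the vertex order 0 < 1 < 2 < 3 < 4 < 5 < 6 < 7 < 8 < 9 and write every simplex with vertices in increasing order. Then dim K = 2 and the simplices of K are:

  0-simplices (10): [0], [1], [2], [3], [4], [5], [6], [7], [8], [9]
  1-simplices (30): (30 of them)
  2-simplices (20): (20 of them)

so the chain groups are C_0 ≅ Z^10, C_1 ≅ Z^30, C_2 ≅ Z^20.

The boundary map ∂_1: C_1 → C_0 maps an edge to its endpoints' difference, ∂[p,q] = q − p. For instance
  ∂[1,4] = [4] − [1].
The 10×30 boundary matrix has rank 9 and Smith normal form diag(1,1,1,1,1,1,1,1,1).

The boundary map ∂_2: C_2 → C_1 acts by ∂[p,q,r] = [q,r] − [p,r] + [p,q]. For instance
  ∂[4,5,9] = [5,9] − [4,9] + [4,5],
  ∂[2,5,8] = [5,8] − [2,8] + [2,5].
This gives a 30×20 integer matrix of rank 20; reducing to Smith normal form yields diagonal entries (1,1,1,1,1,1,1,1,1,1,1,1,1,1,1,1,1,1,1,2).

From H_k ≅ ker(∂_k) / im(∂_{k+1}) we obtain:

  H_0: rank C_0 − rank ∂_1 = 10 − 9 = 1, and the invariant factors of ∂_1 are all 1, so H_0 ≅ Z.
  H_1: rank ker ∂_1 − rank ∂_2 = (30 − 9) − 20 = 1, and ∂_2 has invariant factor 2 > 1, so H_1 ≅ Z ⊕ Z_2.
  H_2: rank ker ∂_2 − rank ∂_3 = (20 − 20) − 0 = 0, and there is no ∂_3, so H_2 ≅ 0.

H_0 = Z,  H_1 = Z ⊕ Z_2,  H_2 = 0.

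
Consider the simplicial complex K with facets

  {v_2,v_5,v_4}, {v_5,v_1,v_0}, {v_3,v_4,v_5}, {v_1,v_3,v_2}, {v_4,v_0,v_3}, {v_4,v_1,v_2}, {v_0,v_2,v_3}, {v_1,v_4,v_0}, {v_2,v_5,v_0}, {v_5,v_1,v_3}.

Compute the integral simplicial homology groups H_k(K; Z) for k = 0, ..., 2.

H_0 ≅ Z,  H_1 ≅ Z/2Z,  H_2 = 0.

Take the total order v_0 < v_1 < v_2 < v_3 < v_4 < v_5 on the vertex set. Then K (dimension 2) consists of the simplices:

  0-simplices (6): [v_0], [v_1], [v_2], [v_3], [v_4], [v_5]
  1-simplices (15): (15 of them)
  2-simplices (10): [v_0,v_1,v_4], [v_0,v_1,v_5], [v_0,v_2,v_3], [v_0,v_2,v_5], [v_0,v_3,v_4], [v_1,v_2,v_3], [v_1,v_2,v_4], [v_1,v_3,v_5], [v_2,v_4,v_5], [v_3,v_4,v_5]

Hence C_0 ≅ Z^6, C_1 ≅ Z^15, C_2 ≅ Z^10.

∂_1: C_1 → C_0 sends each edge [p,q] (with p < q) to q − p.
This gives a 6×15 integer matrix of rank 5; reducing to Smith normal form yields diagonal entries (1,1,1,1,1).

∂_2: C_2 → C_1 sends each 2-simplex [p,q,r] to [q,r] − [p,r] + [p,q]. For instance
  ∂[v_1,v_2,v_4] = [v_2,v_4] − [v_1,v_4] + [v_1,v_2],
  ∂[v_3,v_4,v_5] = [v_4,v_5] − [v_3,v_5] + [v_3,v_4].
As a 15×10 matrix over Z this has rank 10, with invariant factors (1,1,1,1,1,1,1,1,1,2).

Reading off H_k = ker ∂_k / im ∂_{k+1}:

  H_0: rank C_0 − rank ∂_1 = 6 − 5 = 1, and the invariant factors of ∂_1 are all 1, so H_0 ≅ Z.
  H_1: rank ker ∂_1 − rank ∂_2 = (15 − 5) − 10 = 0, and ∂_2 has invariant factor 2 > 1, so H_1 ≅ Z/2Z.
  H_2: rank ker ∂_2 − rank ∂_3 = (10 − 10) − 0 = 0, and there is no ∂_3, so H_2 ≅ 0.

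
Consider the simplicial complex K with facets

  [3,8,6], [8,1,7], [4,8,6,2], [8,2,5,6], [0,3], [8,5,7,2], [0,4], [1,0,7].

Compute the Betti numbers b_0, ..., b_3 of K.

b_0 = 1, b_1 = 2, b_2 = 0, b_3 = 0.

We work with the vertex ordering 0 < 1 < 2 < 3 < 4 < 5 < 6 < 7 < 8. The simplices of K, each written with vertices in increasing order, are:

  0-simplices (9): [0], [1], [2], [3], [4], [5], [6], [7], [8]
  1-simplices (20): [0,1], [0,3], [0,4], [0,7], [1,7], [1,8], [2,4], [2,5], [2,6], [2,7], [2,8], [3,6], [3,8], [4,6], [4,8], [5,6], [5,7], [5,8], [6,8], [7,8]
  2-simplices (13): [0,1,7], [1,7,8], [2,4,6], [2,4,8], [2,5,6], [2,5,7], [2,5,8], [2,6,8], [2,7,8], [3,6,8], [4,6,8], [5,6,8], [5,7,8]
  3-simplices (3): [2,4,6,8], [2,5,6,8], [2,5,7,8]

so the chain groups are C_0 ≅ Z^9, C_1 ≅ Z^20, C_2 ≅ Z^13, C_3 ≅ Z^3.

The boundary map ∂_1: C_1 → C_0 is given by ∂[p,q] = [q] − [p]. For instance
  ∂[0,1] = [1] − [0].
As a 9×20 matrix over Z this has rank 8, with invariant factors (1,1,1,1,1,1,1,1).

The boundary map ∂_2: C_2 → C_1 maps a triangle to the signed sum of its edges. For instance
  ∂[4,6,8] = [6,8] − [4,8] + [4,6],
  ∂[5,7,8] = [7,8] − [5,8] + [5,7].
This gives a 20×13 integer matrix of rank 10; reducing to Smith normal form yields diagonal entries (1,1,1,1,1,1,1,1,1,1).

Boundary ∂_3: C_3 → C_2 sends each 3-simplex σ to the alternating sum Σ_i (−1)^i (σ with its i-th vertex removed). For instance
  ∂[2,5,7,8] = [5,7,8] − [2,7,8] + [2,5,8] − [2,5,7],
  ∂[2,4,6,8] = [4,6,8] − [2,6,8] + [2,4,8] − [2,4,6].
As a 13×3 matrix over Z this has rank 3, with invariant factors (1,1,1).

Now H_k = ker ∂_k / im ∂_{k+1}, so:

  H_0: rank C_0 − rank ∂_1 = 9 − 8 = 1, and the invariant factors of ∂_1 are all 1, so H_0 = Z.
  H_1: rank ker ∂_1 − rank ∂_2 = (20 − 8) − 10 = 2, and the invariant factors of ∂_2 are all 1, so H_1 = Z^2.
  H_2: rank ker ∂_2 − rank ∂_3 = (13 − 10) − 3 = 0, and the invariant factors of ∂_3 are all 1, so H_2 = 0.
  H_3: rank ker ∂_3 − rank ∂_4 = (3 − 3) − 0 = 0, and there is no ∂_4, so H_3 = 0.

Hence the Betti numbers are b_0 = 1, b_1 = 2, b_2 = 0, b_3 = 0.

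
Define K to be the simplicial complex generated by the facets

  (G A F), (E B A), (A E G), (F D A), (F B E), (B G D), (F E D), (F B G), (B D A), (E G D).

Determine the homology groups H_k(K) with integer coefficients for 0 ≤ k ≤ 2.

Take the total order A < B < D < E < F < G on the vertex set. Then K (dimension 2) consists of the simplices:

  0-simplices (6): A, B, D, E, F, G
  1-simplices (15): AB, AD, AE, AF, AG, BD, BE, BF, BG, DE, DF, DG, EF, EG, FG
  2-simplices (10): ABD, ABE, ADF, AEG, AFG, BDG, BEF, BFG, DEF, DEG

Hence C_0 ≅ Z^6, C_1 ≅ Z^15, C_2 ≅ Z^10.

Boundary ∂_1: C_1 → C_0 sends each edge [p,q] (with p < q) to q − p. For instance
  ∂FG = G − F.
The 6×15 boundary matrix has rank 5 and Smith normal form diag(1,1,1,1,1).

∂_2: C_2 → C_1 maps a triangle to the signed sum of its edges. For instance
  ∂AEG = EG − AG + AE,
  ∂DEG = EG − DG + DE.
The resulting 15×10 matrix has rank 10, and its Smith normal form has invariant factors (1,1,1,1,1,1,1,1,1,2).

Computing H_k = (kernel of ∂_k) / (image of ∂_{k+1}):

  H_0: rank C_0 − rank ∂_1 = 6 − 5 = 1, and the invariant factors of ∂_1 are all 1, so H_0 ≅ Z.
  H_1: rank ker ∂_1 − rank ∂_2 = (15 − 5) − 10 = 0, and ∂_2 has invariant factor 2 > 1, so H_1 ≅ Z_2.
  H_2: rank ker ∂_2 − rank ∂_3 = (10 − 10) − 0 = 0, and there is no ∂_3, so H_2 ≅ 0.

H_0 ≅ Z,  H_1 ≅ Z_2,  H_2 = 0.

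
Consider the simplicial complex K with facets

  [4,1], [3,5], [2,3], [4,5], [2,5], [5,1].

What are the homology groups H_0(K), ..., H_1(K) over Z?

Order the vertices as 1 < 2 < 3 < 4 < 5. Listing each simplex with vertices in this order, K has dimension 1 with simplices:

  0-simplices (5): [1], [2], [3], [4], [5]
  1-simplices (6): [1,4], [1,5], [2,3], [2,5], [3,5], [4,5]

Hence C_0 ≅ Z^5, C_1 ≅ Z^6.

The boundary map ∂_1: C_1 → C_0 sends each edge [p,q] (with p < q) to q − p.
This gives a 5×6 integer matrix of rank 4; reducing to Smith normal form yields diagonal entries (1,1,1,1).

Reading off H_k = ker ∂_k / im ∂_{k+1}:

  H_0: rank C_0 − rank ∂_1 = 5 − 4 = 1, and the invariant factors of ∂_1 are all 1, so H_0 ≅ Z.
  H_1: rank ker ∂_1 − rank ∂_2 = (6 − 4) − 0 = 2, and there is no ∂_2, so H_1 ≅ Z^2.

(K is a triangulation of a wedge of 2 circles.)

H_0 = Z,  H_1 = Z^2.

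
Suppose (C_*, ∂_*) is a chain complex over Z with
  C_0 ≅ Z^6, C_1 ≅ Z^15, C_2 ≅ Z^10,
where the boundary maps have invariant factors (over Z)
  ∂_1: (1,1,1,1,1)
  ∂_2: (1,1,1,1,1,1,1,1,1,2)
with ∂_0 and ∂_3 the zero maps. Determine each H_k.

H_0 = Z,  H_1 = Z/2,  H_2 = 0.

H_0: b_0 = 6 − 0 − 5 = 1; torsion from ∂_1 factors > 1: none. So H_0 = Z.
H_1: b_1 = 15 − 5 − 10 = 0; torsion from ∂_2 factors > 1: [2]. So H_1 = Z/2.
H_2: b_2 = 10 − 10 − 0 = 0; torsion from ∂_3 factors > 1: none. So H_2 = 0.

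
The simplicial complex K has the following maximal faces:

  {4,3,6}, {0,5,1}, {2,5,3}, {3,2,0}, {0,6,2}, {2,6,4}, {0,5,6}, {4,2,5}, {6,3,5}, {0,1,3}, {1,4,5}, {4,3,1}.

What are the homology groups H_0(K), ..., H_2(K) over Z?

Fix the vertex order 0 < 1 < 2 < 3 < 4 < 5 < 6 and write every simplex with vertices in increasing order. Then dim K = 2 and the simplices of K are:

  0-simplices (7): [0], [1], [2], [3], [4], [5], [6]
  1-simplices (18): [0,1], [0,2], [0,3], [0,5], [0,6], [1,3], [1,4], [1,5], [2,3], [2,4], [2,5], [2,6], [3,4], [3,5], [3,6], [4,5], [4,6], [5,6]
  2-simplices (12): [0,1,3], [0,1,5], [0,2,3], [0,2,6], [0,5,6], [1,3,4], [1,4,5], [2,3,5], [2,4,5], [2,4,6], [3,4,6], [3,5,6]

Hence C_0 ≅ Z^7, C_1 ≅ Z^18, C_2 ≅ Z^12.

∂_1: C_1 → C_0 is given by ∂[p,q] = [q] − [p]. For instance
  ∂[0,5] = [5] − [0].
The resulting 7×18 matrix has rank 6, and its Smith normal form has invariant factors (1,1,1,1,1,1).

The boundary map ∂_2: C_2 → C_1 acts by ∂[p,q,r] = [q,r] − [p,r] + [p,q]. For instance
  ∂[0,1,5] = [1,5] − [0,5] + [0,1],
  ∂[3,4,6] = [4,6] − [3,6] + [3,4].
The resulting 18×12 matrix has rank 12, and its Smith normal form has invariant factors (1,1,1,1,1,1,1,1,1,1,1,2).

Reading off H_k = ker ∂_k / im ∂_{k+1}:

  H_0: rank C_0 − rank ∂_1 = 7 − 6 = 1, and the invariant factors of ∂_1 are all 1, so H_0 = Z.
  H_1: rank ker ∂_1 − rank ∂_2 = (18 − 6) − 12 = 0, and ∂_2 has invariant factor 2 > 1, so H_1 = Z/2Z.
  H_2: rank ker ∂_2 − rank ∂_3 = (12 − 12) − 0 = 0, and there is no ∂_3, so H_2 = 0.

H_0 ≅ Z,  H_1 ≅ Z/2Z,  H_2 = 0.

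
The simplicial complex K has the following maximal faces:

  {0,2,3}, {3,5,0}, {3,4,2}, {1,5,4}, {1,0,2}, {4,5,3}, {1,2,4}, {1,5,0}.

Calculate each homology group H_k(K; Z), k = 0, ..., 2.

K has 6 vertices, 12 edges, 8 triangles.
rank ∂_0 = 0, rank ∂_1 = 5 ⇒ b_0 = 6 − 0 − 5 = 1; all invariant factors of ∂_1 are 1 so no torsion. So H_0 ≅ Z.
rank ∂_1 = 5, rank ∂_2 = 7 ⇒ b_1 = 12 − 5 − 7 = 0; all invariant factors of ∂_2 are 1 so no torsion. So H_1 ≅ 0.
rank ∂_2 = 7, rank ∂_3 = 0 ⇒ b_2 = 8 − 7 − 0 = 1. So H_2 ≅ Z.

H_0 ≅ Z,  H_1 = 0,  H_2 ≅ Z.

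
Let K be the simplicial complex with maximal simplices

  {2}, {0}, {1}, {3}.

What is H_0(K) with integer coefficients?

K has 4 vertices.
rank ∂_0 = 0, rank ∂_1 = 0 ⇒ b_0 = 4 − 0 − 0 = 4. So H_0 ≅ Z^4.

H_0 ≅ Z^4.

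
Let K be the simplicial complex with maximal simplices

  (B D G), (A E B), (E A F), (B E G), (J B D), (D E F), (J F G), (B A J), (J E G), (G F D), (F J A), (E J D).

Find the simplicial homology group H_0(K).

K has 7 vertices, 18 edges, 12 triangles.
rank ∂_0 = 0, rank ∂_1 = 6 ⇒ b_0 = 7 − 0 − 6 = 1; all invariant factors of ∂_1 are 1 so no torsion. So H_0 ≅ Z.

H_0 = Z.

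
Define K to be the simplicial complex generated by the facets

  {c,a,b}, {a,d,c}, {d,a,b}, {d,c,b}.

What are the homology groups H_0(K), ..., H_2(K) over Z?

We work with the vertex ordering a < b < c < d. The simplices of K, each written with vertices in increasing order, are:

  0-simplices (4): a, b, c, d
  1-simplices (6): ab, ac, ad, bc, bd, cd
  2-simplices (4): abc, abd, acd, bcd

Hence C_0 ≅ Z^4, C_1 ≅ Z^6, C_2 ≅ Z^4.

The boundary map ∂_1: C_1 → C_0 maps an edge to its endpoints' difference, ∂[p,q] = q − p. For instance
  ∂ab = b − a.
This gives a 4×6 integer matrix of rank 3; reducing to Smith normal form yields diagonal entries (1,1,1).

The boundary map ∂_2: C_2 → C_1 maps a triangle to the signed sum of its edges. For instance
  ∂abc = bc − ac + ab,
  ∂bcd = cd − bd + bc.
As a 6×4 matrix over Z this has rank 3, with invariant factors (1,1,1).

Reading off H_k = ker ∂_k / im ∂_{k+1}:

  H_0: rank C_0 − rank ∂_1 = 4 − 3 = 1, and the invariant factors of ∂_1 are all 1, so H_0 = Z.
  H_1: rank ker ∂_1 − rank ∂_2 = (6 − 3) − 3 = 0, and the invariant factors of ∂_2 are all 1, so H_1 = 0.
  H_2: rank ker ∂_2 − rank ∂_3 = (4 − 3) − 0 = 1, and there is no ∂_3, so H_2 = Z.

(K is a triangulation of the 2-sphere S^2.)

H_0 ≅ Z,  H_1 = 0,  H_2 ≅ Z.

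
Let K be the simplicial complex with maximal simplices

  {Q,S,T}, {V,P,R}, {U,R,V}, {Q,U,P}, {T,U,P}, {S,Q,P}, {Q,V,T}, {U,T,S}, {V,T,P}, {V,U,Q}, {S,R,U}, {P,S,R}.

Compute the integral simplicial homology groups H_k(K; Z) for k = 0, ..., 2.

H_0 ≅ Z,  H_1 ≅ Z/2,  H_2 = 0.

Take the total order P < Q < R < S < T < U < V on the vertex set. Then K (dimension 2) consists of the simplices:

  0-simplices (7): P, Q, R, S, T, U, V
  1-simplices (18): PQ, PR, PS, PT, PU, PV, QS, QT, QU, QV, RS, RU, RV, ST, SU, TU, TV, UV
  2-simplices (12): PQS, PQU, PRS, PRV, PTU, PTV, QST, QTV, QUV, RSU, RUV, STU

Hence C_0 ≅ Z^7, C_1 ≅ Z^18, C_2 ≅ Z^12.

The boundary map ∂_1: C_1 → C_0 is given by ∂[p,q] = [q] − [p]. For instance
  ∂UV = V − U.
The 7×18 boundary matrix has rank 6 and Smith normal form diag(1,1,1,1,1,1).

∂_2: C_2 → C_1 sends each 2-simplex [p,q,r] to [q,r] − [p,r] + [p,q]. For instance
  ∂RSU = SU − RU + RS,
  ∂QTV = TV − QV + QT.
As a 18×12 matrix over Z this has rank 12, with invariant factors (1,1,1,1,1,1,1,1,1,1,1,2).

Reading off H_k = ker ∂_k / im ∂_{k+1}:

  H_0: rank C_0 − rank ∂_1 = 7 − 6 = 1, and the invariant factors of ∂_1 are all 1, so H_0 ≅ Z.
  H_1: rank ker ∂_1 − rank ∂_2 = (18 − 6) − 12 = 0, and ∂_2 has invariant factor 2 > 1, so H_1 ≅ Z/2.
  H_2: rank ker ∂_2 − rank ∂_3 = (12 − 12) − 0 = 0, and there is no ∂_3, so H_2 ≅ 0.

As a check, the Euler characteristic is 7 − 18 + 12 = 1, which agrees with 1 − 0 + 0 = 1.
(K is a triangulation of the real projective plane RP^2.)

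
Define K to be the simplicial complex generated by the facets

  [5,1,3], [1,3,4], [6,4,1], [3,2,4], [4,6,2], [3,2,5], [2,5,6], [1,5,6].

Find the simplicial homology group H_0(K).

H_0 ≅ Z.

K has 6 vertices, 12 edges, 8 triangles.
rank ∂_0 = 0, rank ∂_1 = 5 ⇒ b_0 = 6 − 0 − 5 = 1; all invariant factors of ∂_1 are 1 so no torsion. So H_0 = Z.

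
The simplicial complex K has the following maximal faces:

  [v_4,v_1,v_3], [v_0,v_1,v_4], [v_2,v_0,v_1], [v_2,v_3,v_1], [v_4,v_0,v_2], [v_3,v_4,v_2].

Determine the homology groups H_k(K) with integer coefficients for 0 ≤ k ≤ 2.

We work with the vertex ordering v_0 < v_1 < v_2 < v_3 < v_4. The simplices of K, each written with vertices in increasing order, are:

  0-simplices (5): [v_0], [v_1], [v_2], [v_3], [v_4]
  1-simplices (9): [v_0,v_1], [v_0,v_2], [v_0,v_4], [v_1,v_2], [v_1,v_3], [v_1,v_4], [v_2,v_3], [v_2,v_4], [v_3,v_4]
  2-simplices (6): [v_0,v_1,v_2], [v_0,v_1,v_4], [v_0,v_2,v_4], [v_1,v_2,v_3], [v_1,v_3,v_4], [v_2,v_3,v_4]

giving chain groups C_0 ≅ Z^5, C_1 ≅ Z^9, C_2 ≅ Z^6.

The boundary map ∂_1: C_1 → C_0 maps an edge to its endpoints' difference, ∂[p,q] = q − p.
This gives a 5×9 integer matrix of rank 4; reducing to Smith normal form yields diagonal entries (1,1,1,1).

Boundary ∂_2: C_2 → C_1 sends each 2-simplex [p,q,r] to [q,r] − [p,r] + [p,q]. For instance
  ∂[v_0,v_2,v_4] = [v_2,v_4] − [v_0,v_4] + [v_0,v_2],
  ∂[v_1,v_2,v_3] = [v_2,v_3] − [v_1,v_3] + [v_1,v_2].
The 9×6 boundary matrix has rank 5 and Smith normal form diag(1,1,1,1,1).

From H_k ≅ ker(∂_k) / im(∂_{k+1}) we obtain:

  H_0: rank C_0 − rank ∂_1 = 5 − 4 = 1, and the invariant factors of ∂_1 are all 1, so H_0 = Z.
  H_1: rank ker ∂_1 − rank ∂_2 = (9 − 4) − 5 = 0, and the invariant factors of ∂_2 are all 1, so H_1 = 0.
  H_2: rank ker ∂_2 − rank ∂_3 = (6 − 5) − 0 = 1, and there is no ∂_3, so H_2 = Z.

As a check, the Euler characteristic is 5 − 9 + 6 = 2, which agrees with 1 − 0 + 1 = 2.
(K is a triangulation of the 2-sphere S^2.)

H_0 ≅ Z,  H_1 = 0,  H_2 ≅ Z.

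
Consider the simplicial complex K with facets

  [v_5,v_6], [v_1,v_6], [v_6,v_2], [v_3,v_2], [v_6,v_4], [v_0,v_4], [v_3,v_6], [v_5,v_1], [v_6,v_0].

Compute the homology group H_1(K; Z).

H_1 = Z^3.

Fix the vertex order v_0 < v_1 < v_2 < v_3 < v_4 < v_5 < v_6 and write every simplex with vertices in increasing order. Then dim K = 1 and the simplices of K are:

  0-simplices (7): [v_0], [v_1], [v_2], [v_3], [v_4], [v_5], [v_6]
  1-simplices (9): [v_0,v_4], [v_0,v_6], [v_1,v_5], [v_1,v_6], [v_2,v_3], [v_2,v_6], [v_3,v_6], [v_4,v_6], [v_5,v_6]

Hence C_0 ≅ Z^7, C_1 ≅ Z^9.

∂_1: C_1 → C_0 maps an edge to its endpoints' difference, ∂[p,q] = q − p.
This gives a 7×9 integer matrix of rank 6; reducing to Smith normal form yields diagonal entries (1,1,1,1,1,1).

Now H_k = ker ∂_k / im ∂_{k+1}, so:

  H_1: rank ker ∂_1 − rank ∂_2 = (9 − 6) − 0 = 3, and there is no ∂_2, so H_1 = Z^3.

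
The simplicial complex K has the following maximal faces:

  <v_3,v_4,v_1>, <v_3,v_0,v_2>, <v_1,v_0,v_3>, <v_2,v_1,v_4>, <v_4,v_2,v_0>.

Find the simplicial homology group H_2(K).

Take the total order v_0 < v_1 < v_2 < v_3 < v_4 on the vertex set. Then K (dimension 2) consists of the simplices:

  0-simplices (5): [v_0], [v_1], [v_2], [v_3], [v_4]
  1-simplices (10): [v_0,v_1], [v_0,v_2], [v_0,v_3], [v_0,v_4], [v_1,v_2], [v_1,v_3], [v_1,v_4], [v_2,v_3], [v_2,v_4], [v_3,v_4]
  2-simplices (5): [v_0,v_1,v_3], [v_0,v_2,v_3], [v_0,v_2,v_4], [v_1,v_2,v_4], [v_1,v_3,v_4]

Hence C_0 ≅ Z^5, C_1 ≅ Z^10, C_2 ≅ Z^5.

∂_1: C_1 → C_0 maps an edge to its endpoints' difference, ∂[p,q] = q − p.
This gives a 5×10 integer matrix of rank 4; reducing to Smith normal form yields diagonal entries (1,1,1,1).

∂_2: C_2 → C_1 acts by ∂[p,q,r] = [q,r] − [p,r] + [p,q]. For instance
  ∂[v_0,v_2,v_4] = [v_2,v_4] − [v_0,v_4] + [v_0,v_2],
  ∂[v_0,v_2,v_3] = [v_2,v_3] − [v_0,v_3] + [v_0,v_2].
The resulting 10×5 matrix has rank 5, and its Smith normal form has invariant factors (1,1,1,1,1).

Now H_k = ker ∂_k / im ∂_{k+1}, so:

  H_2: rank ker ∂_2 − rank ∂_3 = (5 − 5) − 0 = 0, and there is no ∂_3, so H_2 ≅ 0.

H_2 = 0.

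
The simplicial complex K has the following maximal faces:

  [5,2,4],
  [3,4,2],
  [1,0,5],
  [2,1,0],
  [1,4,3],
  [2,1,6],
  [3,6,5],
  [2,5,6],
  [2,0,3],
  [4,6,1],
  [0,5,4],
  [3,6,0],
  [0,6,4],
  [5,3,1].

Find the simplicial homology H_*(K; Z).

H_0 = Z,  H_1 = Z^2,  H_2 = Z.

K has 7 vertices, 21 edges, 14 triangles.
rank ∂_0 = 0, rank ∂_1 = 6 ⇒ b_0 = 7 − 0 − 6 = 1; all invariant factors of ∂_1 are 1 so no torsion. So H_0 = Z.
rank ∂_1 = 6, rank ∂_2 = 13 ⇒ b_1 = 21 − 6 − 13 = 2; all invariant factors of ∂_2 are 1 so no torsion. So H_1 = Z^2.
rank ∂_2 = 13, rank ∂_3 = 0 ⇒ b_2 = 14 − 13 − 0 = 1. So H_2 = Z.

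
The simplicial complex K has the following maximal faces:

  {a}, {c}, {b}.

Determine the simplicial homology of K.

Take the total order a < b < c on the vertex set. Then K (dimension 0) consists of the simplices:

  0-simplices (3): a, b, c

Hence C_0 ≅ Z^3.

Now H_k = ker ∂_k / im ∂_{k+1}, so:

  H_0: rank C_0 − rank ∂_1 = 3 − 0 = 3, and there is no ∂_1, so H_0 = Z^3.

(K is a triangulation of a set of 3 points.)

H_0 = Z^3.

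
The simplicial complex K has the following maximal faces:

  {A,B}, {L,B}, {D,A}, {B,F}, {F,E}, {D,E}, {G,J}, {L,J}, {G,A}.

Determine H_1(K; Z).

We work with the vertex ordering A < B < D < E < F < G < J < L. The simplices of K, each written with vertices in increasing order, are:

  0-simplices (8): A, B, D, E, F, G, J, L
  1-simplices (9): AB, AD, AG, BF, BL, DE, EF, GJ, JL

giving chain groups C_0 ≅ Z^8, C_1 ≅ Z^9.

∂_1: C_1 → C_0 sends each edge [p,q] (with p < q) to q − p. For instance
  ∂AG = G − A.
The 8×9 boundary matrix has rank 7 and Smith normal form diag(1,1,1,1,1,1,1).

From H_k ≅ ker(∂_k) / im(∂_{k+1}) we obtain:

  H_1: rank ker ∂_1 − rank ∂_2 = (9 − 7) − 0 = 2, and there is no ∂_2, so H_1 ≅ Z^2.

H_1 = Z^2.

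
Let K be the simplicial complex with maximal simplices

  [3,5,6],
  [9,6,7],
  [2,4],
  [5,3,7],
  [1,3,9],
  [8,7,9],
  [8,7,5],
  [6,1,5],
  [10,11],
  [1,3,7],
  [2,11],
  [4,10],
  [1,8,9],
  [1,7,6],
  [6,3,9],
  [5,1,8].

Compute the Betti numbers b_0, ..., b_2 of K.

We work with the vertex ordering 1 < 2 < 3 < 4 < 5 < 6 < 7 < 8 < 9 < 10 < 11. The simplices of K, each written with vertices in increasing order, are:

  0-simplices (11): [1], [2], [3], [4], [5], [6], [7], [8], [9], [10], [11]
  1-simplices (22): [1,3], [1,5], [1,6], [1,7], [1,8], [1,9], [2,4], [2,11], [3,5], [3,6], [3,7], [3,9], [4,10], [5,6], [5,7], [5,8], [6,7], [6,9], [7,8], [7,9], [8,9], [10,11]
  2-simplices (12): [1,3,7], [1,3,9], [1,5,6], [1,5,8], [1,6,7], [1,8,9], [3,5,6], [3,5,7], [3,6,9], [5,7,8], [6,7,9], [7,8,9]

Hence C_0 ≅ Z^11, C_1 ≅ Z^22, C_2 ≅ Z^12.

The boundary map ∂_1: C_1 → C_0 maps an edge to its endpoints' difference, ∂[p,q] = q − p. For instance
  ∂[1,5] = [5] − [1].
The 11×22 boundary matrix has rank 9 and Smith normal form diag(1,1,1,1,1,1,1,1,1).

∂_2: C_2 → C_1 maps a triangle to the signed sum of its edges. For instance
  ∂[1,3,9] = [3,9] − [1,9] + [1,3],
  ∂[1,3,7] = [3,7] − [1,7] + [1,3].
As a 22×12 matrix over Z this has rank 12, with invariant factors (1,1,1,1,1,1,1,1,1,1,1,2).

Now H_k = ker ∂_k / im ∂_{k+1}, so:

  H_0: rank C_0 − rank ∂_1 = 11 − 9 = 2, and the invariant factors of ∂_1 are all 1, so H_0 = Z^2.
  H_1: rank ker ∂_1 − rank ∂_2 = (22 − 9) − 12 = 1, and ∂_2 has invariant factor 2 > 1, so H_1 = Z ⊕ Z/2Z.
  H_2: rank ker ∂_2 − rank ∂_3 = (12 − 12) − 0 = 0, and there is no ∂_3, so H_2 = 0.

Hence the Betti numbers are b_0 = 2, b_1 = 1, b_2 = 0.

b_0 = 2, b_1 = 1, b_2 = 0.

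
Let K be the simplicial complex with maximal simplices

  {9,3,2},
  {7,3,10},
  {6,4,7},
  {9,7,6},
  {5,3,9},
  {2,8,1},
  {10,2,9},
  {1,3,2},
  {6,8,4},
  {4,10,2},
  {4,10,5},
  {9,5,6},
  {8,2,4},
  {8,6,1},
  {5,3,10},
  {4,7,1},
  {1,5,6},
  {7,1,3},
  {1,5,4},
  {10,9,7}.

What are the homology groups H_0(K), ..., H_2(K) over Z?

K has 10 vertices, 30 edges, 20 triangles.
rank ∂_0 = 0, rank ∂_1 = 9 ⇒ b_0 = 10 − 0 − 9 = 1; all invariant factors of ∂_1 are 1 so no torsion. So H_0 = Z.
rank ∂_1 = 9, rank ∂_2 = 20 ⇒ b_1 = 30 − 9 − 20 = 1; ∂_2 has invariant factor(s) [2] giving torsion. So H_1 = Z × Z/2.
rank ∂_2 = 20, rank ∂_3 = 0 ⇒ b_2 = 20 − 20 − 0 = 0. So H_2 = 0.

H_0 = Z,  H_1 = Z × Z/2,  H_2 = 0.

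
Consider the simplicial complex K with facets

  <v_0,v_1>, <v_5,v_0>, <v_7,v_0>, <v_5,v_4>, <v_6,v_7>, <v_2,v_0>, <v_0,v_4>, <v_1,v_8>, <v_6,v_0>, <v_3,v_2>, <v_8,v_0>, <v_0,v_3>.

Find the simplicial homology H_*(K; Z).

H_0 ≅ Z,  H_1 ≅ Z^4.

Fix the vertex order v_0 < v_1 < v_2 < v_3 < v_4 < v_5 < v_6 < v_7 < v_8 and write every simplex with vertices in increasing order. Then dim K = 1 and the simplices of K are:

  0-simplices (9): [v_0], [v_1], [v_2], [v_3], [v_4], [v_5], [v_6], [v_7], [v_8]
  1-simplices (12): [v_0,v_1], [v_0,v_2], [v_0,v_3], [v_0,v_4], [v_0,v_5], [v_0,v_6], [v_0,v_7], [v_0,v_8], [v_1,v_8], [v_2,v_3], [v_4,v_5], [v_6,v_7]

Hence C_0 ≅ Z^9, C_1 ≅ Z^12.

Boundary ∂_1: C_1 → C_0 maps an edge to its endpoints' difference, ∂[p,q] = q − p. For instance
  ∂[v_0,v_5] = [v_5] − [v_0].
The 9×12 boundary matrix has rank 8 and Smith normal form diag(1,1,1,1,1,1,1,1).

Now H_k = ker ∂_k / im ∂_{k+1}, so:

  H_0: rank C_0 − rank ∂_1 = 9 − 8 = 1, and the invariant factors of ∂_1 are all 1, so H_0 ≅ Z.
  H_1: rank ker ∂_1 − rank ∂_2 = (12 − 8) − 0 = 4, and there is no ∂_2, so H_1 ≅ Z^4.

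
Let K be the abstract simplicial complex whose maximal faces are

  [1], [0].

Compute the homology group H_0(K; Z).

Order the vertices as 0 < 1. Listing each simplex with vertices in this order, K has dimension 0 with simplices:

  0-simplices (2): [0], [1]

Hence C_0 ≅ Z^2.

From H_k ≅ ker(∂_k) / im(∂_{k+1}) we obtain:

  H_0: rank C_0 − rank ∂_1 = 2 − 0 = 2, and there is no ∂_1, so H_0 = Z^2.

(K is a triangulation of a set of 2 points.)

H_0 ≅ Z^2.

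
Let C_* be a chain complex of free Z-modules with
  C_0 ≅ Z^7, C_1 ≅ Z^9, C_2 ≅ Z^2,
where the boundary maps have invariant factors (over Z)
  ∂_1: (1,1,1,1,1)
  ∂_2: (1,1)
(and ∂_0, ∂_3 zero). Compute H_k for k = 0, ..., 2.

H_0: b_0 = 7 − 0 − 5 = 2; torsion from ∂_1 factors > 1: none. So H_0 = Z^2.
H_1: b_1 = 9 − 5 − 2 = 2; torsion from ∂_2 factors > 1: none. So H_1 = Z^2.
H_2: b_2 = 2 − 2 − 0 = 0; torsion from ∂_3 factors > 1: none. So H_2 = 0.

H_0 = Z^2,  H_1 = Z^2,  H_2 = 0.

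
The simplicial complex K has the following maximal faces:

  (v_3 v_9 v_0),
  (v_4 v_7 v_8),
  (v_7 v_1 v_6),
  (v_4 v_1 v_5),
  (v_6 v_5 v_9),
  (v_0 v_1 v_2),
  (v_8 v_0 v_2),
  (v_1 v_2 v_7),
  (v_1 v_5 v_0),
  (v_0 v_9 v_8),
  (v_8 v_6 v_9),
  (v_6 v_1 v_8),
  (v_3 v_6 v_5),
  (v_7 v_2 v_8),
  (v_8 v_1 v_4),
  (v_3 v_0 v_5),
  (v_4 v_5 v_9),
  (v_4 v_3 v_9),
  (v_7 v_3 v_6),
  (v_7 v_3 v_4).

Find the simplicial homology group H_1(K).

Order the vertices as v_0 < v_1 < v_2 < v_3 < v_4 < v_5 < v_6 < v_7 < v_8 < v_9. Listing each simplex with vertices in this order, K has dimension 2 with simplices:

  0-simplices (10): [v_0], [v_1], [v_2], [v_3], [v_4], [v_5], [v_6], [v_7], [v_8], [v_9]
  1-simplices (30): (30 of them)
  2-simplices (20): (20 of them)

Hence C_0 ≅ Z^10, C_1 ≅ Z^30, C_2 ≅ Z^20.

Boundary ∂_1: C_1 → C_0 maps an edge to its endpoints' difference, ∂[p,q] = q − p. For instance
  ∂[v_7,v_8] = [v_8] − [v_7].
As a 10×30 matrix over Z this has rank 9, with invariant factors (1,1,1,1,1,1,1,1,1).

Boundary ∂_2: C_2 → C_1 acts by ∂[p,q,r] = [q,r] − [p,r] + [p,q]. For instance
  ∂[v_0,v_1,v_5] = [v_1,v_5] − [v_0,v_5] + [v_0,v_1],
  ∂[v_1,v_4,v_5] = [v_4,v_5] − [v_1,v_5] + [v_1,v_4].
As a 30×20 matrix over Z this has rank 20, with invariant factors (1,1,1,1,1,1,1,1,1,1,1,1,1,1,1,1,1,1,1,2).

From H_k ≅ ker(∂_k) / im(∂_{k+1}) we obtain:

  H_1: rank ker ∂_1 − rank ∂_2 = (30 − 9) − 20 = 1, and ∂_2 has invariant factor 2 > 1, so H_1 = Z × Z/2.

(K is a triangulation of the Klein bottle.)

H_1 ≅ Z × Z/2.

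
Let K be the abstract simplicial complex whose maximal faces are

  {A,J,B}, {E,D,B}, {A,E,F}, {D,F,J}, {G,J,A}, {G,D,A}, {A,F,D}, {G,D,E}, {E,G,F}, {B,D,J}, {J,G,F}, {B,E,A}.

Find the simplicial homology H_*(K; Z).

We work with the vertex ordering A < B < D < E < F < G < J. The simplices of K, each written with vertices in increasing order, are:

  0-simplices (7): A, B, D, E, F, G, J
  1-simplices (18): AB, AD, AE, AF, AG, AJ, BD, BE, BJ, DE, DF, DG, DJ, EF, EG, FG, FJ, GJ
  2-simplices (12): ABE, ABJ, ADF, ADG, AEF, AGJ, BDE, BDJ, DEG, DFJ, EFG, FGJ

Hence C_0 ≅ Z^7, C_1 ≅ Z^18, C_2 ≅ Z^12.

∂_1: C_1 → C_0 maps an edge to its endpoints' difference, ∂[p,q] = q − p. For instance
  ∂BJ = J − B.
This gives a 7×18 integer matrix of rank 6; reducing to Smith normal form yields diagonal entries (1,1,1,1,1,1).

∂_2: C_2 → C_1 sends each 2-simplex [p,q,r] to [q,r] − [p,r] + [p,q]. For instance
  ∂BDJ = DJ − BJ + BD,
  ∂ADF = DF − AF + AD.
The 18×12 boundary matrix has rank 12 and Smith normal form diag(1,1,1,1,1,1,1,1,1,1,1,2).

Reading off H_k = ker ∂_k / im ∂_{k+1}:

  H_0: rank C_0 − rank ∂_1 = 7 − 6 = 1, and the invariant factors of ∂_1 are all 1, so H_0 = Z.
  H_1: rank ker ∂_1 − rank ∂_2 = (18 − 6) − 12 = 0, and ∂_2 has invariant factor 2 > 1, so H_1 = Z/2.
  H_2: rank ker ∂_2 − rank ∂_3 = (12 − 12) − 0 = 0, and there is no ∂_3, so H_2 = 0.

H_0 ≅ Z,  H_1 ≅ Z/2,  H_2 = 0.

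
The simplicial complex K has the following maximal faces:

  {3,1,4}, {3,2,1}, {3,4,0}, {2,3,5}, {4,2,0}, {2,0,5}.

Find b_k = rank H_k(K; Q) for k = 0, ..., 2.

b_0 = 1, b_1 = 1, b_2 = 0.

We work with the vertex ordering 0 < 1 < 2 < 3 < 4 < 5. The simplices of K, each written with vertices in increasing order, are:

  0-simplices (6): [0], [1], [2], [3], [4], [5]
  1-simplices (12): [0,2], [0,3], [0,4], [0,5], [1,2], [1,3], [1,4], [2,3], [2,4], [2,5], [3,4], [3,5]
  2-simplices (6): [0,2,4], [0,2,5], [0,3,4], [1,2,3], [1,3,4], [2,3,5]

Hence C_0 ≅ Z^6, C_1 ≅ Z^12, C_2 ≅ Z^6.

∂_1: C_1 → C_0 is given by ∂[p,q] = [q] − [p].
The resulting 6×12 matrix has rank 5, and its Smith normal form has invariant factors (1,1,1,1,1).

The boundary map ∂_2: C_2 → C_1 sends each 2-simplex [p,q,r] to [q,r] − [p,r] + [p,q]. For instance
  ∂[0,2,5] = [2,5] − [0,5] + [0,2],
  ∂[1,2,3] = [2,3] − [1,3] + [1,2].
The resulting 12×6 matrix has rank 6, and its Smith normal form has invariant factors (1,1,1,1,1,1).

Now H_k = ker ∂_k / im ∂_{k+1}, so:

  H_0: rank C_0 − rank ∂_1 = 6 − 5 = 1, and the invariant factors of ∂_1 are all 1, so H_0 ≅ Z.
  H_1: rank ker ∂_1 − rank ∂_2 = (12 − 5) − 6 = 1, and the invariant factors of ∂_2 are all 1, so H_1 ≅ Z.
  H_2: rank ker ∂_2 − rank ∂_3 = (6 − 6) − 0 = 0, and there is no ∂_3, so H_2 ≅ 0.

Hence the Betti numbers are b_0 = 1, b_1 = 1, b_2 = 0.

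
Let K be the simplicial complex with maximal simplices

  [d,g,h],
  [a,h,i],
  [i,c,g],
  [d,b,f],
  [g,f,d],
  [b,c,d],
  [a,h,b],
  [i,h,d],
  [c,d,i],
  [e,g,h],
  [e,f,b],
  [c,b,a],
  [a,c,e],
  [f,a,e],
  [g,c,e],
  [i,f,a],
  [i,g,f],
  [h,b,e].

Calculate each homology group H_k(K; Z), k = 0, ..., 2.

Take the total order a < b < c < d < e < f < g < h < i on the vertex set. Then K (dimension 2) consists of the simplices:

  0-simplices (9): a, b, c, d, e, f, g, h, i
  1-simplices (27): ab, ac, ae, af, ah, ai, bc, bd, be, bf, bh, cd, ce, cg, ci, df, dg, dh, di, ef, eg, eh, fg, fi, gh, gi, hi
  2-simplices (18): abc, abh, ace, aef, afi, ahi, bcd, bdf, bef, beh, cdi, ceg, cgi, dfg, dgh, dhi, egh, fgi

giving chain groups C_0 ≅ Z^9, C_1 ≅ Z^27, C_2 ≅ Z^18.

The boundary map ∂_1: C_1 → C_0 is given by ∂[p,q] = [q] − [p].
As a 9×27 matrix over Z this has rank 8, with invariant factors (1,1,1,1,1,1,1,1).

The boundary map ∂_2: C_2 → C_1 maps a triangle to the signed sum of its edges. For instance
  ∂cdi = di − ci + cd,
  ∂ceg = eg − cg + ce.
The 27×18 boundary matrix has rank 18 and Smith normal form diag(1,1,1,1,1,1,1,1,1,1,1,1,1,1,1,1,1,2).

Now H_k = ker ∂_k / im ∂_{k+1}, so:

  H_0: rank C_0 − rank ∂_1 = 9 − 8 = 1, and the invariant factors of ∂_1 are all 1, so H_0 = Z.
  H_1: rank ker ∂_1 − rank ∂_2 = (27 − 8) − 18 = 1, and ∂_2 has invariant factor 2 > 1, so H_1 = Z ⊕ Z/2.
  H_2: rank ker ∂_2 − rank ∂_3 = (18 − 18) − 0 = 0, and there is no ∂_3, so H_2 = 0.

H_0 = Z,  H_1 = Z ⊕ Z/2,  H_2 = 0.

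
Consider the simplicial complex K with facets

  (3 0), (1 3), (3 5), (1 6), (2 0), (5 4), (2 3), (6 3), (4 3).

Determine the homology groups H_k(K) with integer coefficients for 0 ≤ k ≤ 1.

K has 7 vertices, 9 edges.
rank ∂_0 = 0, rank ∂_1 = 6 ⇒ b_0 = 7 − 0 − 6 = 1; all invariant factors of ∂_1 are 1 so no torsion. So H_0 ≅ Z.
rank ∂_1 = 6, rank ∂_2 = 0 ⇒ b_1 = 9 − 6 − 0 = 3. So H_1 ≅ Z^3.

H_0 = Z,  H_1 = Z^3.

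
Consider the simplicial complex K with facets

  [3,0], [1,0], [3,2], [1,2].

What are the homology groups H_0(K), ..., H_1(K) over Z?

K has 4 vertices, 4 edges.
rank ∂_0 = 0, rank ∂_1 = 3 ⇒ b_0 = 4 − 0 − 3 = 1; all invariant factors of ∂_1 are 1 so no torsion. So H_0 ≅ Z.
rank ∂_1 = 3, rank ∂_2 = 0 ⇒ b_1 = 4 − 3 − 0 = 1. So H_1 ≅ Z.

H_0 ≅ Z,  H_1 ≅ Z.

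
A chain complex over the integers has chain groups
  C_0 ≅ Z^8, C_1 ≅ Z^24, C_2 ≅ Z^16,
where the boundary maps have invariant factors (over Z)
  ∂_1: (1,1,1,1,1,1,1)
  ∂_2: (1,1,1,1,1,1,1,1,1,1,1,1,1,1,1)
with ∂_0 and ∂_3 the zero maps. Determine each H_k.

H_0 ≅ Z,  H_1 ≅ Z^2,  H_2 ≅ Z.

H_0: b_0 = 8 − 0 − 7 = 1; torsion from ∂_1 factors > 1: none. So H_0 ≅ Z.
H_1: b_1 = 24 − 7 − 15 = 2; torsion from ∂_2 factors > 1: none. So H_1 ≅ Z^2.
H_2: b_2 = 16 − 15 − 0 = 1; torsion from ∂_3 factors > 1: none. So H_2 ≅ Z.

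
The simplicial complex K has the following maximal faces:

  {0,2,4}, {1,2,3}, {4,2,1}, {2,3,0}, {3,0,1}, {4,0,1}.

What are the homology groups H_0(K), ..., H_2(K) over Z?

Take the total order 0 < 1 < 2 < 3 < 4 on the vertex set. Then K (dimension 2) consists of the simplices:

  0-simplices (5): [0], [1], [2], [3], [4]
  1-simplices (9): [0,1], [0,2], [0,3], [0,4], [1,2], [1,3], [1,4], [2,3], [2,4]
  2-simplices (6): [0,1,3], [0,1,4], [0,2,3], [0,2,4], [1,2,3], [1,2,4]

giving chain groups C_0 ≅ Z^5, C_1 ≅ Z^9, C_2 ≅ Z^6.

∂_1: C_1 → C_0 is given by ∂[p,q] = [q] − [p]. For instance
  ∂[1,4] = [4] − [1].
As a 5×9 matrix over Z this has rank 4, with invariant factors (1,1,1,1).

Boundary ∂_2: C_2 → C_1 acts by ∂[p,q,r] = [q,r] − [p,r] + [p,q]. For instance
  ∂[1,2,3] = [2,3] − [1,3] + [1,2],
  ∂[0,2,4] = [2,4] − [0,4] + [0,2].
The resulting 9×6 matrix has rank 5, and its Smith normal form has invariant factors (1,1,1,1,1).

Now H_k = ker ∂_k / im ∂_{k+1}, so:

  H_0: rank C_0 − rank ∂_1 = 5 − 4 = 1, and the invariant factors of ∂_1 are all 1, so H_0 ≅ Z.
  H_1: rank ker ∂_1 − rank ∂_2 = (9 − 4) − 5 = 0, and the invariant factors of ∂_2 are all 1, so H_1 ≅ 0.
  H_2: rank ker ∂_2 − rank ∂_3 = (6 − 5) − 0 = 1, and there is no ∂_3, so H_2 ≅ Z.

As a check, the Euler characteristic is 5 − 9 + 6 = 2, which agrees with 1 − 0 + 1 = 2.

H_0 = Z,  H_1 = 0,  H_2 = Z.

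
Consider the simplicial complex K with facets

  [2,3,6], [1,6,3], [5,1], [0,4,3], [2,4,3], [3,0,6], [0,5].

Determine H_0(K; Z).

H_0 ≅ Z.

Order the vertices as 0 < 1 < 2 < 3 < 4 < 5 < 6. Listing each simplex with vertices in this order, K has dimension 2 with simplices:

  0-simplices (7): [0], [1], [2], [3], [4], [5], [6]
  1-simplices (12): [0,3], [0,4], [0,5], [0,6], [1,3], [1,5], [1,6], [2,3], [2,4], [2,6], [3,4], [3,6]
  2-simplices (5): [0,3,4], [0,3,6], [1,3,6], [2,3,4], [2,3,6]

so the chain groups are C_0 ≅ Z^7, C_1 ≅ Z^12, C_2 ≅ Z^5.

∂_1: C_1 → C_0 is given by ∂[p,q] = [q] − [p]. For instance
  ∂[0,5] = [5] − [0].
As a 7×12 matrix over Z this has rank 6, with invariant factors (1,1,1,1,1,1).

The boundary map ∂_2: C_2 → C_1 maps a triangle to the signed sum of its edges. For instance
  ∂[0,3,6] = [3,6] − [0,6] + [0,3],
  ∂[1,3,6] = [3,6] − [1,6] + [1,3].
The 12×5 boundary matrix has rank 5 and Smith normal form diag(1,1,1,1,1).

Reading off H_k = ker ∂_k / im ∂_{k+1}:

  H_0: rank C_0 − rank ∂_1 = 7 − 6 = 1, and the invariant factors of ∂_1 are all 1, so H_0 = Z.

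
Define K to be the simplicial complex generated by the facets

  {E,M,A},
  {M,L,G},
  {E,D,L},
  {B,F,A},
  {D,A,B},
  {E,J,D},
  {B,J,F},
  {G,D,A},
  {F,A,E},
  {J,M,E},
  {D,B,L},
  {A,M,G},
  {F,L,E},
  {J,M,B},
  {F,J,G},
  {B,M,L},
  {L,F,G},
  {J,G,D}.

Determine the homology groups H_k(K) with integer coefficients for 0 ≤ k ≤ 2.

H_0 = Z,  H_1 = Z^2,  H_2 = Z.

Take the total order A < B < D < E < F < G < J < L < M on the vertex set. Then K (dimension 2) consists of the simplices:

  0-simplices (9): A, B, D, E, F, G, J, L, M
  1-simplices (27): AB, AD, AE, AF, AG, AM, BD, BF, BJ, BL, BM, DE, DG, DJ, DL, EF, EJ, EL, EM, FG, FJ, FL, GJ, GL, GM, JM, LM
  2-simplices (18): ABD, ABF, ADG, AEF, AEM, AGM, BDL, BFJ, BJM, BLM, DEJ, DEL, DGJ, EFL, EJM, FGJ, FGL, GLM

Hence C_0 ≅ Z^9, C_1 ≅ Z^27, C_2 ≅ Z^18.

Boundary ∂_1: C_1 → C_0 maps an edge to its endpoints' difference, ∂[p,q] = q − p. For instance
  ∂BM = M − B.
This gives a 9×27 integer matrix of rank 8; reducing to Smith normal form yields diagonal entries (1,1,1,1,1,1,1,1).

Boundary ∂_2: C_2 → C_1 maps a triangle to the signed sum of its edges. For instance
  ∂AEM = EM − AM + AE,
  ∂DGJ = GJ − DJ + DG.
As a 27×18 matrix over Z this has rank 17, with invariant factors (1,1,1,1,1,1,1,1,1,1,1,1,1,1,1,1,1).

Reading off H_k = ker ∂_k / im ∂_{k+1}:

  H_0: rank C_0 − rank ∂_1 = 9 − 8 = 1, and the invariant factors of ∂_1 are all 1, so H_0 ≅ Z.
  H_1: rank ker ∂_1 − rank ∂_2 = (27 − 8) − 17 = 2, and the invariant factors of ∂_2 are all 1, so H_1 ≅ Z^2.
  H_2: rank ker ∂_2 − rank ∂_3 = (18 − 17) − 0 = 1, and there is no ∂_3, so H_2 ≅ Z.

(K is a triangulation of the torus T^2.)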